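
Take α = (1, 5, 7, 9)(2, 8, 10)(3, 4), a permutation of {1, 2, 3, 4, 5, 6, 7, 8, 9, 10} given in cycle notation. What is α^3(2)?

2 lies in the 3-cycle (2, 8, 10).
On a 3-cycle, α^3 is the identity, so α^3 = α^0 there (3 ≡ 0 mod 3).
So α^3(2) = 2.

2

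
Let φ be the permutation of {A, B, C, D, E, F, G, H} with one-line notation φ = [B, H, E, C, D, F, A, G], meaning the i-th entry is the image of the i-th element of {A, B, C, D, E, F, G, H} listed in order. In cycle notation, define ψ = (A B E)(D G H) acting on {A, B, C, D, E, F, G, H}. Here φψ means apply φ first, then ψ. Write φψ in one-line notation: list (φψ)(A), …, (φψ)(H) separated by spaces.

E D A C G F B H

(φψ)(x) = ψ(φ(x)). Computing each image: ψ(φ(A)) = ψ(B) = E, ψ(φ(B)) = ψ(H) = D, ψ(φ(C)) = ψ(E) = A, ψ(φ(D)) = ψ(C) = C, ψ(φ(E)) = ψ(D) = G, ψ(φ(F)) = ψ(F) = F, ψ(φ(G)) = ψ(A) = B, ψ(φ(H)) = ψ(G) = H.
Hence φψ = [E D A C G F B H].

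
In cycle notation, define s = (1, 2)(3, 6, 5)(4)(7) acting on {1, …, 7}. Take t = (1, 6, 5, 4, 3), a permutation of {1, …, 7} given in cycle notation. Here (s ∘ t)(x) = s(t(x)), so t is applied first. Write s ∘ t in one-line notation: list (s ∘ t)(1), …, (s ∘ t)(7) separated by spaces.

5 1 2 6 4 3 7

(s ∘ t)(x) = s(t(x)). Computing each image: s(t(1)) = s(6) = 5, s(t(2)) = s(2) = 1, s(t(3)) = s(1) = 2, s(t(4)) = s(3) = 6, s(t(5)) = s(4) = 4, s(t(6)) = s(5) = 3, s(t(7)) = s(7) = 7.
Hence s ∘ t = [5 1 2 6 4 3 7].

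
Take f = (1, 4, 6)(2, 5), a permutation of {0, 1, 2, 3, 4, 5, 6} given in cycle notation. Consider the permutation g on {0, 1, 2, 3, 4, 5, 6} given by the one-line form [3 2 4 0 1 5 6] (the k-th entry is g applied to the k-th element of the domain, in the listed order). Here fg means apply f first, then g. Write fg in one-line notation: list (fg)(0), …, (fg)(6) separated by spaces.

For each element, apply f then g: 0 → 0 → 3; 1 → 4 → 1; 2 → 5 → 5; 3 → 3 → 0; 4 → 6 → 6; 5 → 2 → 4; 6 → 1 → 2.
Collecting the images, fg = [3 1 5 0 6 4 2].

3 1 5 0 6 4 2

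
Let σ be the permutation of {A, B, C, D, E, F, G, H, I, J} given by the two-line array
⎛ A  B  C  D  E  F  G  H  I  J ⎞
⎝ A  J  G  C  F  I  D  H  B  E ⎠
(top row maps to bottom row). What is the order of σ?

Decomposing into disjoint cycles gives cycle lengths 5, 3, 1, 1.
The order is lcm(5, 3) = 15.

15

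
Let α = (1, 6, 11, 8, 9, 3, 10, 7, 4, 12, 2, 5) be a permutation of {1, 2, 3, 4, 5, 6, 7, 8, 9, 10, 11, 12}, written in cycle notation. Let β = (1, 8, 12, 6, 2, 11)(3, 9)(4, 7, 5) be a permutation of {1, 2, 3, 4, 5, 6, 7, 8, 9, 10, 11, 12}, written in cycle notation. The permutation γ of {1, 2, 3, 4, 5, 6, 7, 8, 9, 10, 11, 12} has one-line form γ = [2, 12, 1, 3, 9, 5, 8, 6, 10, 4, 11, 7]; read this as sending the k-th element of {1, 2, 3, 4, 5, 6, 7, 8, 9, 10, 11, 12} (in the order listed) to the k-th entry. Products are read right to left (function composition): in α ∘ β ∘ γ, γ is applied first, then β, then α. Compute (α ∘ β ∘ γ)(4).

3

Apply the permutations in order: γ(4) = 3, then β(3) = 9, then α(9) = 3. So (α ∘ β ∘ γ)(4) = 3.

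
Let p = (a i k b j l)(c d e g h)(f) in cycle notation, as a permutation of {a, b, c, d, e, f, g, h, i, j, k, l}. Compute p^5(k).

k lies in the 6-cycle (a i k b j l).
Stepping 5 places around the cycle: k → b → j → l → a → i.

i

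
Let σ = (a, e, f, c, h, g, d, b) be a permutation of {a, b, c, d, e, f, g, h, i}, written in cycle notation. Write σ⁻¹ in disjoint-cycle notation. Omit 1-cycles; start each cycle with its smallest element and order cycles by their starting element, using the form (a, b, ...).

The inverse reverses each cycle.
Reversing each cycle of σ and rotating so the smallest element leads gives (a, b, d, g, h, c, f, e).

(a, b, d, g, h, c, f, e)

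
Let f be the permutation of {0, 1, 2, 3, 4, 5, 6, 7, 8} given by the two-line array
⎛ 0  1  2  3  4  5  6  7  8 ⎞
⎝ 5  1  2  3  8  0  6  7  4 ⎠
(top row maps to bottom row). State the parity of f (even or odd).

even

In disjoint-cycle form the cycle lengths are 2, 2, 1, 1, 1, 1, 1.
A cycle is odd iff its length is even; f has 2 even-length cycles, so sgn(f) = (−1)^2 and f is even.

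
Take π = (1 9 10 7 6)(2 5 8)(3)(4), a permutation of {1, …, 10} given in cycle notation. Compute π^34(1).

6

1 lies in the 5-cycle (1 9 10 7 6).
Powers repeat with period 5 on this cycle, and 34 mod 5 = 4, so π^34(1) = π^4(1).
Stepping 4 places around the cycle: 1 → 9 → 10 → 7 → 6.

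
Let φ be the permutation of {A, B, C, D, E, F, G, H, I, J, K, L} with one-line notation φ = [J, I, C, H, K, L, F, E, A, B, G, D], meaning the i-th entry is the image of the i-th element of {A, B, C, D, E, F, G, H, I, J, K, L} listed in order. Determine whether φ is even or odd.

odd

In disjoint-cycle form the cycle lengths are 7, 4, 1.
A cycle of length ℓ contributes ℓ−1 transpositions, so φ is a product of 6 + 3 = 9 transpositions — odd.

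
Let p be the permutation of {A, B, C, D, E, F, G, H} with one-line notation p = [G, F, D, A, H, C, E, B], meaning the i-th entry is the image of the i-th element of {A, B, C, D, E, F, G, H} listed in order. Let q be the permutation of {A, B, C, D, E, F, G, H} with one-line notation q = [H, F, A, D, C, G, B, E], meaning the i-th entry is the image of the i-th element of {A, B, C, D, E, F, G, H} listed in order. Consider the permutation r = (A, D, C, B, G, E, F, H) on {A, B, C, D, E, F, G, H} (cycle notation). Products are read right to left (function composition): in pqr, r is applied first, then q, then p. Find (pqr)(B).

Chase B: r(B) = G; q(G) = B; p(B) = F. Hence (pqr)(B) = F.

F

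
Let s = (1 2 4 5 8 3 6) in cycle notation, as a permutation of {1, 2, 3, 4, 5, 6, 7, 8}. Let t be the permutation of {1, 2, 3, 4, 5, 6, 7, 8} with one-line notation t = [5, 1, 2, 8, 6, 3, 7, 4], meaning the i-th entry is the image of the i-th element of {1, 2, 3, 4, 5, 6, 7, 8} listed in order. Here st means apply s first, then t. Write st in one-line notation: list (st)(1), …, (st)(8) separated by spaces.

Chase each element through s then t: 1 → 2 → 1; 2 → 4 → 8; 3 → 6 → 3; 4 → 5 → 6; 5 → 8 → 4; 6 → 1 → 5; 7 → 7 → 7; 8 → 3 → 2.
Collecting the images, st = [1 8 3 6 4 5 7 2].

1 8 3 6 4 5 7 2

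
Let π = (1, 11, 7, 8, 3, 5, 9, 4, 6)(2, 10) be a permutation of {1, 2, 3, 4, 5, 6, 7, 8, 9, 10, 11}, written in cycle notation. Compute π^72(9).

9

9 lies in the 9-cycle (1, 11, 7, 8, 3, 5, 9, 4, 6).
Powers repeat with period 9 on this cycle, and 72 mod 9 = 0, so π^72(9) = π^0(9).
So π^72(9) = 9.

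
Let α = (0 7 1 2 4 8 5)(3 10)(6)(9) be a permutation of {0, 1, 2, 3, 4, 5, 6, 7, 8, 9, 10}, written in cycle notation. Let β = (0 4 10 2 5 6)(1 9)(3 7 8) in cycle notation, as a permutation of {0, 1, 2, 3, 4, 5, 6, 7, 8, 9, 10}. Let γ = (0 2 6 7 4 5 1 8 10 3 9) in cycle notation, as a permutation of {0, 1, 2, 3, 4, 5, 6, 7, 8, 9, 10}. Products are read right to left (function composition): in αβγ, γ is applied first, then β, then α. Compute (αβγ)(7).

Apply the permutations in order: γ(7) = 4, then β(4) = 10, then α(10) = 3. So (αβγ)(7) = 3.

3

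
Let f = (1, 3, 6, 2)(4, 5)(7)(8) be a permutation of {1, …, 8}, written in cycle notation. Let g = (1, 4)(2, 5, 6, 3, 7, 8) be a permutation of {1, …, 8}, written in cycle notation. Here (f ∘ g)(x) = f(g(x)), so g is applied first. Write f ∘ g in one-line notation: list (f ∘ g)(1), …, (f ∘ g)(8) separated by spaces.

(f ∘ g)(x) = f(g(x)). Computing each image: f(g(1)) = f(4) = 5, f(g(2)) = f(5) = 4, f(g(3)) = f(7) = 7, f(g(4)) = f(1) = 3, f(g(5)) = f(6) = 2, f(g(6)) = f(3) = 6, f(g(7)) = f(8) = 8, f(g(8)) = f(2) = 1.
Hence f ∘ g = [5 4 7 3 2 6 8 1].

5 4 7 3 2 6 8 1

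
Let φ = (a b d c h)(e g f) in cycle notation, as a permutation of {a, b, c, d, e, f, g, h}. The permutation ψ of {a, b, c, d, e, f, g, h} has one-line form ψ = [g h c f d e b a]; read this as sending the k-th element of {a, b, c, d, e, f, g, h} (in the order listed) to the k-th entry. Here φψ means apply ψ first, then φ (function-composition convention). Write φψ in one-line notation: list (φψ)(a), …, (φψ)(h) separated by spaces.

f a h e c g d b

(φψ)(x) = φ(ψ(x)). Computing each image: φ(ψ(a)) = φ(g) = f, φ(ψ(b)) = φ(h) = a, φ(ψ(c)) = φ(c) = h, φ(ψ(d)) = φ(f) = e, φ(ψ(e)) = φ(d) = c, φ(ψ(f)) = φ(e) = g, φ(ψ(g)) = φ(b) = d, φ(ψ(h)) = φ(a) = b.
Hence φψ = [f a h e c g d b].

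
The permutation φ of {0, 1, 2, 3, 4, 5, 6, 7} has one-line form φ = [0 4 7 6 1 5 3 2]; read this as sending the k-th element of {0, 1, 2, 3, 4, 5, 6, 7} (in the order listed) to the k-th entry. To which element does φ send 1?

1 is element number 2 of the domain, and entry number 2 of the one-line form is 4, so φ(1) = 4.

4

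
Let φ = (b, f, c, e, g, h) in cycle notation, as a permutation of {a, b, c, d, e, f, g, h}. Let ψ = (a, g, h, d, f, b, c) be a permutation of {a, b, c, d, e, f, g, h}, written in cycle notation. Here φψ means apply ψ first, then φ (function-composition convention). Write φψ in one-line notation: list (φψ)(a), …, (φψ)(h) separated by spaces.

h e a c g f b d

(φψ)(x) = φ(ψ(x)). Computing each image: φ(ψ(a)) = φ(g) = h, φ(ψ(b)) = φ(c) = e, φ(ψ(c)) = φ(a) = a, φ(ψ(d)) = φ(f) = c, φ(ψ(e)) = φ(e) = g, φ(ψ(f)) = φ(b) = f, φ(ψ(g)) = φ(h) = b, φ(ψ(h)) = φ(d) = d.
Hence φψ = [h e a c g f b d].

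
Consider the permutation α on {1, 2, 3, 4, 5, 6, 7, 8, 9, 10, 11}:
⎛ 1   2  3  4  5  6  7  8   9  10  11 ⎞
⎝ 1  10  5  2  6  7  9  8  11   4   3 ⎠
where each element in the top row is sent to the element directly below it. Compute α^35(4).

Tracing 4 → 2 → … returns to 4 after 3 steps, so 4 lies in a 3-cycle (2, 10, 4).
Powers repeat with period 3 on this cycle, and 35 mod 3 = 2, so α^35(4) = α^2(4).
Stepping 2 places around the cycle: 4 → 2 → 10.

10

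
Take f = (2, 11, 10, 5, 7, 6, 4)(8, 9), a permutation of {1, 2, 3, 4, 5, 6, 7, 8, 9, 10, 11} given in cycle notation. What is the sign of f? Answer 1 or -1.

-1

The cycle lengths are 7, 2, 1, 1.
A cycle of length ℓ contributes ℓ−1 transpositions, so f is a product of 6 + 1 = 7 transpositions — odd.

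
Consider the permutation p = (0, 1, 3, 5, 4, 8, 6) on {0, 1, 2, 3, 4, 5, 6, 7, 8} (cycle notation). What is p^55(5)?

5 lies in the 7-cycle (0, 1, 3, 5, 4, 8, 6).
Since the cycle has length 7, p^55 acts on it the same as p^6 (55 mod 7 = 6).
Stepping 6 places around the cycle: 5 → 4 → 8 → 6 → 0 → 1 → 3.

3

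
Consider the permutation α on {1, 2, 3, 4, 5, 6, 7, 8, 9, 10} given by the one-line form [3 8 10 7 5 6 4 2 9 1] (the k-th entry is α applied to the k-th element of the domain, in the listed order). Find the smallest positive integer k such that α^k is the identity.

6

Decomposing into disjoint cycles gives cycle lengths 3, 2, 2, 1, 1, 1.
The order of α is the least common multiple of its cycle lengths: lcm(3, 2, 2) = 6.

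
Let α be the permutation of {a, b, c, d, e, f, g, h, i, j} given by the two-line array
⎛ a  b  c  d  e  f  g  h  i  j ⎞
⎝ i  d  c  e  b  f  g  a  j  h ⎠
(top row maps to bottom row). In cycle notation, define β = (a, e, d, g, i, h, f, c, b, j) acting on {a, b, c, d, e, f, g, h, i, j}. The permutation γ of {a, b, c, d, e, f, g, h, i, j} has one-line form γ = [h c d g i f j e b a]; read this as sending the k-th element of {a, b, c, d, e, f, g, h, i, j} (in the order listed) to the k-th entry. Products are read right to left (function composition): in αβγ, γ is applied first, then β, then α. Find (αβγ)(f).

(αβγ)(f) = α(β(γ(f))). γ(f) = f, then β(f) = c, then α(c) = c, so the result is c.

c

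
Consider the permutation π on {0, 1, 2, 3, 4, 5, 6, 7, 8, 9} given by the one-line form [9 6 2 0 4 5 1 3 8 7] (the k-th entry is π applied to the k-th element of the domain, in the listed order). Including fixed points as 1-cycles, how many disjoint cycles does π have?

6

The cycle decomposition is (0, 9, 7, 3)(1, 6)(2)(4)(5)(8), which has 6 cycles (counting 1-cycles).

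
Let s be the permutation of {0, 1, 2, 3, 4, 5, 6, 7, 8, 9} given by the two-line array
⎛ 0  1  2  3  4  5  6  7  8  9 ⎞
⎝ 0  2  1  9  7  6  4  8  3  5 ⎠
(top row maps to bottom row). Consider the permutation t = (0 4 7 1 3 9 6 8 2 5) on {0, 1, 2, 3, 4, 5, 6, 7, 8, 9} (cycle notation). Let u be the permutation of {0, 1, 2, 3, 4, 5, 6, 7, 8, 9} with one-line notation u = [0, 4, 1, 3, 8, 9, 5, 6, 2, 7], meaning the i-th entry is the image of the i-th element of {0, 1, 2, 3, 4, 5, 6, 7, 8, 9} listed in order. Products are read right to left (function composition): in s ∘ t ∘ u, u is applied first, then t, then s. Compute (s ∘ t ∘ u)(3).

Apply the permutations in order: u(3) = 3, then t(3) = 9, then s(9) = 5. So (s ∘ t ∘ u)(3) = 5.

5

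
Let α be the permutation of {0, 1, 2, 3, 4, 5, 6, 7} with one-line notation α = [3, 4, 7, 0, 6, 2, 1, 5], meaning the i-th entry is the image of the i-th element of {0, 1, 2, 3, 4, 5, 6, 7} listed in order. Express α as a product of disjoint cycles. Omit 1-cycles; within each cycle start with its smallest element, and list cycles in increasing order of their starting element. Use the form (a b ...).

From 0: 0 → 3 → 0, closing the cycle (0 3).
Repeating from the next unused element and collecting all non-trivial cycles gives (0 3)(1 4 6)(2 7 5).

(0 3)(1 4 6)(2 7 5)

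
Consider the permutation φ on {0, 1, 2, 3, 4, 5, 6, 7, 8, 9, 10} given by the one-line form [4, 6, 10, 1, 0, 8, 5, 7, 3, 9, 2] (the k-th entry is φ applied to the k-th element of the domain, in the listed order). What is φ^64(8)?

5

Tracing 8 → 3 → … returns to 8 after 5 steps, so 8 lies in a 5-cycle (1 6 5 8 3).
On a 5-cycle, φ^5 is the identity, so φ^64 = φ^4 there (64 ≡ 4 mod 5).
Advancing 4 steps from 8: 8 → 3 → 1 → 6 → 5.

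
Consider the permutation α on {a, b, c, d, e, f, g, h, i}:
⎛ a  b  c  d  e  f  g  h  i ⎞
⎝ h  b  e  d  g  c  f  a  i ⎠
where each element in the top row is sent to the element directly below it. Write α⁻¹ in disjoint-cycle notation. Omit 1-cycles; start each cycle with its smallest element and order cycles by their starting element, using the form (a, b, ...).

(a, h)(c, f, g, e)

First write α in disjoint cycles: (a, h)(c, e, g, f).
Reversing each cycle (and rotating so the smallest element leads) gives α⁻¹ = (a, h)(c, f, g, e).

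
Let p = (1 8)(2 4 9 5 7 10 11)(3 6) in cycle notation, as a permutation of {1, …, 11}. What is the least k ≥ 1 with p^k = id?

The disjoint cycles have lengths 7, 2, 2.
The order of p is the least common multiple of its cycle lengths: lcm(7, 2, 2) = 14.

14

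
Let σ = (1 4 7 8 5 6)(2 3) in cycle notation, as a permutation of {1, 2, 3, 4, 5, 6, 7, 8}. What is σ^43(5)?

5 lies in the 6-cycle (1 4 7 8 5 6).
Powers repeat with period 6 on this cycle, and 43 mod 6 = 1, so σ^43(5) = σ^1(5).
Advancing 1 step from 5: 5 → 6.

6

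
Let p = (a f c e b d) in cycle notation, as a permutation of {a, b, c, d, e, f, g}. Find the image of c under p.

e

c appears in (a f c e b d); the next entry (wrapping around) is e.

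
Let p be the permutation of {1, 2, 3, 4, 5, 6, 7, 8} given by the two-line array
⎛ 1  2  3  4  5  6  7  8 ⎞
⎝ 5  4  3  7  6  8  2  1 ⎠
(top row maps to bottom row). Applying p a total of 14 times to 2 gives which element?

7

Tracing 2 → 4 → … returns to 2 after 3 steps, so 2 lies in a 3-cycle (2, 4, 7).
Powers repeat with period 3 on this cycle, and 14 mod 3 = 2, so p^14(2) = p^2(2).
Advancing 2 steps from 2: 2 → 4 → 7.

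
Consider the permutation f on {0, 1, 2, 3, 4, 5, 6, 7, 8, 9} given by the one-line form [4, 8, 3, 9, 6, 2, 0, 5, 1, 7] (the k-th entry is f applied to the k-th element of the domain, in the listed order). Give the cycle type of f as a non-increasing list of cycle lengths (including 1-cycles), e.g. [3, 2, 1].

[5, 3, 2]

The disjoint cycles are (0 4 6)(1 8)(2 3 9 7 5), with lengths 5, 3, 2 in non-increasing order.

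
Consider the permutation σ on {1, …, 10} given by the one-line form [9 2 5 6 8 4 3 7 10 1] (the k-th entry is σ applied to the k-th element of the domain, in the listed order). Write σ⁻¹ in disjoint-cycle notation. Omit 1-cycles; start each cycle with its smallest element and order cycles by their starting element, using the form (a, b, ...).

(1, 10, 9)(3, 7, 8, 5)(4, 6)

The cycle decomposition of σ is (1, 9, 10)(3, 5, 8, 7)(4, 6).
Reversing each cycle (and rotating so the smallest element leads) gives σ⁻¹ = (1, 10, 9)(3, 7, 8, 5)(4, 6).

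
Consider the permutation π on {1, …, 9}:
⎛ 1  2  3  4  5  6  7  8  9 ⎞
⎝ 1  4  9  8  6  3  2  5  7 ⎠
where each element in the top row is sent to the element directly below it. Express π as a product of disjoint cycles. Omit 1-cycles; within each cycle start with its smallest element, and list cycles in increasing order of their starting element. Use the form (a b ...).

(2 4 8 5 6 3 9 7)

Iterating π from 2 gives 2 → 4 → 8 → 5 → 6 → 3 → 9 → 7 → 2; that is the 8-cycle (2 4 8 5 6 3 9 7).
Continuing from each remaining unvisited element yields (2 4 8 5 6 3 9 7).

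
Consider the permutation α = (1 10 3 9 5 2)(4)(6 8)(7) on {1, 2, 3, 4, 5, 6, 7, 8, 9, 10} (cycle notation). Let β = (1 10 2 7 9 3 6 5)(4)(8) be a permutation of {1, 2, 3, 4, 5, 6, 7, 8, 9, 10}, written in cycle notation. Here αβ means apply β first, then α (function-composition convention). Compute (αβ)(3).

(αβ)(3) = α(β(3)). β(3) = 6, then α(6) = 8. So (αβ)(3) = 8.

8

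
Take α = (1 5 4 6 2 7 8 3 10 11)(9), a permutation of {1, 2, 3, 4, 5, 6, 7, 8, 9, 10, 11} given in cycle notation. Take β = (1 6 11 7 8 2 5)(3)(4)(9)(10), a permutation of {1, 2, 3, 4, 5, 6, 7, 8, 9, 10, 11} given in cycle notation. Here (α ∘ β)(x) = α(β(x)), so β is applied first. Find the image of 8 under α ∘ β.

β(8) = 2, then α(2) = 7; composing gives (α ∘ β)(8) = 7.

7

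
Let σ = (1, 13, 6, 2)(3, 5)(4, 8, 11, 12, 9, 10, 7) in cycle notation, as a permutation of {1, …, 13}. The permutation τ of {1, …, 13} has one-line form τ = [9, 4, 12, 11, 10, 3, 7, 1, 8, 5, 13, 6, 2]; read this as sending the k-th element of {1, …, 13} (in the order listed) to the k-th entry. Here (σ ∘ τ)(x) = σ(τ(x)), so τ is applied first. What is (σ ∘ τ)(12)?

2

τ(12) = 6, then σ(6) = 2; composing gives (σ ∘ τ)(12) = 2.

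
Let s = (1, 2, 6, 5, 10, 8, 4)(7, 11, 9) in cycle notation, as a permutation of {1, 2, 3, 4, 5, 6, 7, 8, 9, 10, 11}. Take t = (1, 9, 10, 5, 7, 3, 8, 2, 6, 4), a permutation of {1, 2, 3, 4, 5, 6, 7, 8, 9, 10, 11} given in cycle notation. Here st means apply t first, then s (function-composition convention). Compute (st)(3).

4

(st)(3) = s(t(3)). t(3) = 8, then s(8) = 4. So (st)(3) = 4.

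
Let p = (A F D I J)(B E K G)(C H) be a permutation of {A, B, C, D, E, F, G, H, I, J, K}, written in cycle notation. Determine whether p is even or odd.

The cycle lengths are 5, 4, 2.
A cycle of length ℓ contributes ℓ−1 transpositions, so p is a product of 4 + 3 + 1 = 8 transpositions — even.

even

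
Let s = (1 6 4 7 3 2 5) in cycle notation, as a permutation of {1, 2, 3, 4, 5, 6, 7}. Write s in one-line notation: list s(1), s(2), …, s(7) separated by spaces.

6 5 2 7 1 4 3

Reading each image from the cycles: 1→6, 2→5, 3→2, 4→7, 5→1, 6→4, 7→3.
Listing these in domain order gives 6 5 2 7 1 4 3.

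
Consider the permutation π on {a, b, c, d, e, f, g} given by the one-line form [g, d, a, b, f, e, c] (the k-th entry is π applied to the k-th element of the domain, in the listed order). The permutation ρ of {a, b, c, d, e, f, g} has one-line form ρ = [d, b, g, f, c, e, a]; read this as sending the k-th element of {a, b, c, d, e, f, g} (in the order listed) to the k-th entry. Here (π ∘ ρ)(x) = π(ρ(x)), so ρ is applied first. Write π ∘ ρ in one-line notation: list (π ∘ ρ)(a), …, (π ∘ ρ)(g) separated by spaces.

b d c e a f g

Chase each element through ρ then π: a → d → b; b → b → d; c → g → c; d → f → e; e → c → a; f → e → f; g → a → g.
So π ∘ ρ in one-line form is b d c e a f g.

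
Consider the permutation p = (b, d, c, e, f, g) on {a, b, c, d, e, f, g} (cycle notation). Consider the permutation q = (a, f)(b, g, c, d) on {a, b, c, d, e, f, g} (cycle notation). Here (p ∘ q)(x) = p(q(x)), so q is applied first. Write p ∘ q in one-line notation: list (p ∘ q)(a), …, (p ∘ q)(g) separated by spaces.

g b c d f a e

(p ∘ q)(x) = p(q(x)). Computing each image: p(q(a)) = p(f) = g, p(q(b)) = p(g) = b, p(q(c)) = p(d) = c, p(q(d)) = p(b) = d, p(q(e)) = p(e) = f, p(q(f)) = p(a) = a, p(q(g)) = p(c) = e.
Hence p ∘ q = [g b c d f a e].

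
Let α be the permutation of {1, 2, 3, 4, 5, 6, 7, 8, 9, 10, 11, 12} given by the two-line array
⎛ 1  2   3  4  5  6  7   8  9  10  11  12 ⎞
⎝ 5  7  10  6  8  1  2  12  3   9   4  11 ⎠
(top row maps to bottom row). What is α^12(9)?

9

Tracing 9 → 3 → … returns to 9 after 3 steps, so 9 lies in a 3-cycle (3, 10, 9).
On a 3-cycle, α^3 is the identity, so α^12 = α^0 there (12 ≡ 0 mod 3).
So α^12(9) = 9.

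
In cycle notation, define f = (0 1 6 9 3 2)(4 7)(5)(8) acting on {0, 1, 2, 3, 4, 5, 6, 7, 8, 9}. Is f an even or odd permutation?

even

The cycle lengths are 6, 2, 1, 1.
A cycle of length ℓ contributes ℓ−1 transpositions, so f is a product of 5 + 1 = 6 transpositions — even.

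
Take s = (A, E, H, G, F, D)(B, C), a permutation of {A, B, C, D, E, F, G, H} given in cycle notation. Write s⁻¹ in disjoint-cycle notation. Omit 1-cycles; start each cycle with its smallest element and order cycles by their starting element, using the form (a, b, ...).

(A, D, F, G, H, E)(B, C)

If s sends a → b within a cycle, s⁻¹ sends b → a; equivalently, reverse each cycle.
Reversing each cycle of s and rotating so the smallest element leads gives (A, D, F, G, H, E)(B, C).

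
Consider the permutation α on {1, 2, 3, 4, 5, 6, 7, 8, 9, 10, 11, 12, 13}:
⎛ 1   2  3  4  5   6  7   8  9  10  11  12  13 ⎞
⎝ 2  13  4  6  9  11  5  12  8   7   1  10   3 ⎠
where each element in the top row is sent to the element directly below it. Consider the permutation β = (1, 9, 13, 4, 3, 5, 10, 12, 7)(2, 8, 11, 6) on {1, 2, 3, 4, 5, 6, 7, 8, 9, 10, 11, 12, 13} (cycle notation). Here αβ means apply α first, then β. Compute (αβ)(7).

10

First apply α: α(7) = 5, then β(5) = 10. Thus (αβ)(7) = 10.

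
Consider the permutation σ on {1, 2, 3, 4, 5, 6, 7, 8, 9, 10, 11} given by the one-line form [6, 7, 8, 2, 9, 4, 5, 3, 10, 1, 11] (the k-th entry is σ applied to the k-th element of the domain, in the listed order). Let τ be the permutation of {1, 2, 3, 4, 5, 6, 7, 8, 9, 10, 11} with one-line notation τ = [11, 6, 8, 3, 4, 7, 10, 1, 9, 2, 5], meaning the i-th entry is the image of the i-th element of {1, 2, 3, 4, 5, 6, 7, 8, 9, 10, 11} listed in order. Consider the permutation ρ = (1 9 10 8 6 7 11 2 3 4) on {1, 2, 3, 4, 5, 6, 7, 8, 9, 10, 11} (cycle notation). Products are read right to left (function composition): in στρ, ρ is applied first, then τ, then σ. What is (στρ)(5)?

(στρ)(5) = σ(τ(ρ(5))). ρ(5) = 5, then τ(5) = 4, then σ(4) = 2, so the result is 2.

2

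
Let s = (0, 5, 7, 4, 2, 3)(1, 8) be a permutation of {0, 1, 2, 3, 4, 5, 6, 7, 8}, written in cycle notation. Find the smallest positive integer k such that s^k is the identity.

The disjoint cycles have lengths 6, 2, 1.
Since disjoint cycles commute, ord(s) = lcm(6, 2) = 6.

6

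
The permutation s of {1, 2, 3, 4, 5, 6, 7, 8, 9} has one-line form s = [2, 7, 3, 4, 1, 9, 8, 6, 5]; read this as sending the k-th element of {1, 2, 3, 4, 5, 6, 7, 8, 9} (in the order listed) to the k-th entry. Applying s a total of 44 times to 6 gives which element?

Tracing 6 → 9 → … returns to 6 after 7 steps, so 6 lies in a 7-cycle (1 2 7 8 6 9 5).
Powers repeat with period 7 on this cycle, and 44 mod 7 = 2, so s^44(6) = s^2(6).
Advancing 2 steps from 6: 6 → 9 → 5.

5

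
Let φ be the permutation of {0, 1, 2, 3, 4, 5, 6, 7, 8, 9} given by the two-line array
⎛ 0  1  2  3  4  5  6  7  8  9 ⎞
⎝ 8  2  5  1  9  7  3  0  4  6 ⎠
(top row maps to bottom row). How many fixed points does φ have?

0

No element satisfies φ(x) = x, so there are 0 fixed points.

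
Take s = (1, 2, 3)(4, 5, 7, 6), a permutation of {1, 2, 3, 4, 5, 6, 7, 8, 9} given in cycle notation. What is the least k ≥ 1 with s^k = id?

The cycle type of s is (4, 3, 1, 1).
The order is lcm(4, 3) = 12.

12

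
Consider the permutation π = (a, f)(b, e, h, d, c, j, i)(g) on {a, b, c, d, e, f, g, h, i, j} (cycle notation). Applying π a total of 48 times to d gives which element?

d lies in the 7-cycle (b, e, h, d, c, j, i).
On a 7-cycle, π^7 is the identity, so π^48 = π^6 there (48 ≡ 6 mod 7).
Stepping 6 places around the cycle: d → c → j → i → b → e → h.

h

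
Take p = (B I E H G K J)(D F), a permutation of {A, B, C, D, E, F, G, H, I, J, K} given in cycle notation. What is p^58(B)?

E

B lies in the 7-cycle (B I E H G K J).
Powers repeat with period 7 on this cycle, and 58 mod 7 = 2, so p^58(B) = p^2(B).
Advancing 2 steps from B: B → I → E.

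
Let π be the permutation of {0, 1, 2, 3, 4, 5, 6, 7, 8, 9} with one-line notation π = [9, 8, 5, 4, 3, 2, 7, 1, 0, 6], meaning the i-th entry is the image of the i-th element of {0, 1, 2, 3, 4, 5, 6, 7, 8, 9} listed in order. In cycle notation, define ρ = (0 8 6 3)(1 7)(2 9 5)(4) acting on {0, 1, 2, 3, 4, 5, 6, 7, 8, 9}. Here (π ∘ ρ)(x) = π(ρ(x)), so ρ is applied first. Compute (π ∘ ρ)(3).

9

(π ∘ ρ)(3) = π(ρ(3)). ρ(3) = 0, then π(0) = 9. So (π ∘ ρ)(3) = 9.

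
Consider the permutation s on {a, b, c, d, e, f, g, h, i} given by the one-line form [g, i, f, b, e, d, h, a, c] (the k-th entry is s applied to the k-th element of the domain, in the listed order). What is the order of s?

15

The disjoint-cycle form of s has cycle lengths 5, 3, 1.
The order is lcm(5, 3) = 15.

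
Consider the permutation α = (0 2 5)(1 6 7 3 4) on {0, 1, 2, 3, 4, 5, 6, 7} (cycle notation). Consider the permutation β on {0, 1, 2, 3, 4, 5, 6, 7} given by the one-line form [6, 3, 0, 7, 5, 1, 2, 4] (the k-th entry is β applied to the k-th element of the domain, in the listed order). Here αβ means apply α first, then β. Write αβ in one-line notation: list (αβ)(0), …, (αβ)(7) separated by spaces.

Chase each element through α then β: 0 → 2 → 0; 1 → 6 → 2; 2 → 5 → 1; 3 → 4 → 5; 4 → 1 → 3; 5 → 0 → 6; 6 → 7 → 4; 7 → 3 → 7.
Collecting the images, αβ = [0 2 1 5 3 6 4 7].

0 2 1 5 3 6 4 7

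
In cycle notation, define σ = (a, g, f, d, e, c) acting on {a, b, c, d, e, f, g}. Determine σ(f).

d

f appears in (a, g, f, d, e, c); the next entry (wrapping around) is d.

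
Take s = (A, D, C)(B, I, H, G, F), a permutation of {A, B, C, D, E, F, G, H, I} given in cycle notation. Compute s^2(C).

D

C lies in the 3-cycle (A, D, C).
Advancing 2 steps from C: C → A → D.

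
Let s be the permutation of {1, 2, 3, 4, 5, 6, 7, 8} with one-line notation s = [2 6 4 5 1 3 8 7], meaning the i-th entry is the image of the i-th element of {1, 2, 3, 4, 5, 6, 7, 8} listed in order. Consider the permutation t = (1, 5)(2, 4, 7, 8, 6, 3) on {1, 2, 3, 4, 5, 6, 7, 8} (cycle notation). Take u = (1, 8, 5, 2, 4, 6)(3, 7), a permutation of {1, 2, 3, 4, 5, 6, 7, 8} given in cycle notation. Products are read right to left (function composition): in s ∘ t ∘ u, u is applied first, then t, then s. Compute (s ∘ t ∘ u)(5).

Apply the permutations in order: u(5) = 2, then t(2) = 4, then s(4) = 5. So (s ∘ t ∘ u)(5) = 5.

5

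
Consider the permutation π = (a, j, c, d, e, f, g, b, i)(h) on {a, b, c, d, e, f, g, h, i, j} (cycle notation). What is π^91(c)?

d

c lies in the 9-cycle (a, j, c, d, e, f, g, b, i).
Powers repeat with period 9 on this cycle, and 91 mod 9 = 1, so π^91(c) = π^1(c).
Stepping 1 place around the cycle: c → d.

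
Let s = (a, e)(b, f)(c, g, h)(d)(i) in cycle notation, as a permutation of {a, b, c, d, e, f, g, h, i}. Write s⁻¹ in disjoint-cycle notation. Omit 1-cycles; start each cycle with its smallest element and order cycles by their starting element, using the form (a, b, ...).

(a, e)(b, f)(c, h, g)

The inverse reverses each cycle.
After reversing and putting each cycle's least element first, s⁻¹ = (a, e)(b, f)(c, h, g).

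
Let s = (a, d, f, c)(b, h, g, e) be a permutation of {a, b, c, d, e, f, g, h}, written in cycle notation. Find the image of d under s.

d appears in (a, d, f, c); the next entry (wrapping around) is f.

f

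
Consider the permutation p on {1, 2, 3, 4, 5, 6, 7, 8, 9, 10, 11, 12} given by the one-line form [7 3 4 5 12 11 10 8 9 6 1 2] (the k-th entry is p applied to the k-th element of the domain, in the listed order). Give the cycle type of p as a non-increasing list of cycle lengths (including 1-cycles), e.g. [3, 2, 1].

The disjoint cycles are (1 7 10 6 11)(2 3 4 5 12)(8)(9), with lengths 5, 5, 1, 1 in non-increasing order.

[5, 5, 1, 1]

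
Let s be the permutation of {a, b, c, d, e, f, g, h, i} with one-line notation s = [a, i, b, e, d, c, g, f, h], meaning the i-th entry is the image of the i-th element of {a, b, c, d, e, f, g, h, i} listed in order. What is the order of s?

10

The disjoint-cycle form of s has cycle lengths 5, 2, 1, 1.
Since disjoint cycles commute, ord(s) = lcm(5, 2) = 10.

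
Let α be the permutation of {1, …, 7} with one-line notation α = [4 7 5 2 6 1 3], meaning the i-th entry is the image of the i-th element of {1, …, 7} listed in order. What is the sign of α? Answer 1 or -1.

In disjoint-cycle form the cycle lengths are 7.
A cycle is odd iff its length is even; α has 0 even-length cycles, so sgn(α) = (−1)^0 and α is even.

1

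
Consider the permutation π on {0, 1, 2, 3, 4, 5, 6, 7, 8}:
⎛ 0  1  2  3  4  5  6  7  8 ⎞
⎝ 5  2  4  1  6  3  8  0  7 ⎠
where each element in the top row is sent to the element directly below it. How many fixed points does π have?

0

No element satisfies π(x) = x, so there are 0 fixed points.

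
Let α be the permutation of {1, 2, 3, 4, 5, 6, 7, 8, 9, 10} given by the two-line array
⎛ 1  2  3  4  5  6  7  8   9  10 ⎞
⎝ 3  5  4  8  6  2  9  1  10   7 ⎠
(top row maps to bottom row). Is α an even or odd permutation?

In disjoint-cycle form the cycle lengths are 4, 3, 3.
A cycle is odd iff its length is even; α has 1 even-length cycle, so sgn(α) = (−1)^1 and α is odd.

odd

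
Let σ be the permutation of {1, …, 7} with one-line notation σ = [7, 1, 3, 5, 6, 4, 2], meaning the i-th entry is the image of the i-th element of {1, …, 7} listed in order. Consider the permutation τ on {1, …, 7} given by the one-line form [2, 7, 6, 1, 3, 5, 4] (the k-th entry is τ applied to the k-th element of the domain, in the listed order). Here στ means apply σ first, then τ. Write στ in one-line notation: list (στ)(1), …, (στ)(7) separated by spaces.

(στ)(x) = τ(σ(x)). Computing each image: τ(σ(1)) = τ(7) = 4, τ(σ(2)) = τ(1) = 2, τ(σ(3)) = τ(3) = 6, τ(σ(4)) = τ(5) = 3, τ(σ(5)) = τ(6) = 5, τ(σ(6)) = τ(4) = 1, τ(σ(7)) = τ(2) = 7.
Hence στ = [4 2 6 3 5 1 7].

4 2 6 3 5 1 7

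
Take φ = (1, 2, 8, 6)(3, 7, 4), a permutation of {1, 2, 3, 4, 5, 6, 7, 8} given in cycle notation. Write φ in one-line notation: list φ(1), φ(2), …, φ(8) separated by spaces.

2 8 7 3 5 1 4 6

Reading each image from the cycles: 1↦2, 2↦8, 3↦7, 4↦3, 5↦5, 6↦1, 7↦4, 8↦6.
So the one-line form is 2 8 7 3 5 1 4 6.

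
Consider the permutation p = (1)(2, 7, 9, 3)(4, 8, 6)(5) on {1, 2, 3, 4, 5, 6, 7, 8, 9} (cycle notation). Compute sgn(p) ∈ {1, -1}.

-1

The cycle lengths are 4, 3, 1, 1.
A cycle of length ℓ contributes ℓ−1 transpositions, so p is a product of 3 + 2 = 5 transpositions — odd.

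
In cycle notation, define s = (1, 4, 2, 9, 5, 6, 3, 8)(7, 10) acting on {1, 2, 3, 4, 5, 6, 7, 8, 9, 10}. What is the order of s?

The disjoint cycles have lengths 8, 2.
The order is lcm(8, 2) = 8.

8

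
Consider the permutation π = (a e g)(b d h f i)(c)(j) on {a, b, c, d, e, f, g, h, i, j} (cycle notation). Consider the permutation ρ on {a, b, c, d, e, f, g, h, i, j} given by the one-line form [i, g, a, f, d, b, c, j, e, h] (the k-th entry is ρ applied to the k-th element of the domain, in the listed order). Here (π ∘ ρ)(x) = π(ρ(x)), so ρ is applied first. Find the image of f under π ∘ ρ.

First apply ρ: ρ(f) = b, then π(b) = d. Thus (π ∘ ρ)(f) = d.

d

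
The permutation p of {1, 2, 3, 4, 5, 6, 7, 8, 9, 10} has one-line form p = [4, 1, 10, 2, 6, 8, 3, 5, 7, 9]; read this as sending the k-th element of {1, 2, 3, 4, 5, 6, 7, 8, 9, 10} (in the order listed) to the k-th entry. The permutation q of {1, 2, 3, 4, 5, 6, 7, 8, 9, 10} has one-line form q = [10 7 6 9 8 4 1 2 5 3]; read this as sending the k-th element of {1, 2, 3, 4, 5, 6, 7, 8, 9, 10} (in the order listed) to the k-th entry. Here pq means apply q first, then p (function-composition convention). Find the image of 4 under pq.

q(4) = 9, then p(9) = 7; composing gives (pq)(4) = 7.

7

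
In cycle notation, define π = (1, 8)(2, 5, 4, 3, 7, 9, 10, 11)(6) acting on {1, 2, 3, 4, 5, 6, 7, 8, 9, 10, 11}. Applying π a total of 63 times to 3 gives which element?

3 lies in the 8-cycle (2, 5, 4, 3, 7, 9, 10, 11).
Since the cycle has length 8, π^63 acts on it the same as π^7 (63 mod 8 = 7).
Stepping 7 places around the cycle: 3 → 7 → 9 → 10 → 11 → 2 → 5 → 4.

4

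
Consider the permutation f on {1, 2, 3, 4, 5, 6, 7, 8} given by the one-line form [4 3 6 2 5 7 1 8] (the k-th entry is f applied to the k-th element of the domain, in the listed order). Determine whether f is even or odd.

In disjoint-cycle form the cycle lengths are 6, 1, 1.
A cycle of length ℓ contributes ℓ−1 transpositions, so f is a product of 5 transpositions — odd.

odd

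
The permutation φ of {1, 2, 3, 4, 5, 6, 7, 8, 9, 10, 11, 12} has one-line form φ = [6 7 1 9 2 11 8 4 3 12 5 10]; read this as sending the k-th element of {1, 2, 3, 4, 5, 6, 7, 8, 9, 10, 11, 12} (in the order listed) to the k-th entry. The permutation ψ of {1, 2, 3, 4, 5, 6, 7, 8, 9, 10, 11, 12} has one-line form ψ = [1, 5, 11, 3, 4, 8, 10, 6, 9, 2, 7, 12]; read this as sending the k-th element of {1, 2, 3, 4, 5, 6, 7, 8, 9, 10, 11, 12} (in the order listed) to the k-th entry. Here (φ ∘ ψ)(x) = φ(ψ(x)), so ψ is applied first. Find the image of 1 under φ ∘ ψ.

ψ(1) = 1, then φ(1) = 6; composing gives (φ ∘ ψ)(1) = 6.

6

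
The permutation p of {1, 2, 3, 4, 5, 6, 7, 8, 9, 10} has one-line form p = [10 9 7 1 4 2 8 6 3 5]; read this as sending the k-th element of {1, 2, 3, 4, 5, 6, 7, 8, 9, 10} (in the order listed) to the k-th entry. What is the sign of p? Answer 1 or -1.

In disjoint-cycle form the cycle lengths are 6, 4.
A cycle of length ℓ contributes ℓ−1 transpositions, so p is a product of 5 + 3 = 8 transpositions — even.

1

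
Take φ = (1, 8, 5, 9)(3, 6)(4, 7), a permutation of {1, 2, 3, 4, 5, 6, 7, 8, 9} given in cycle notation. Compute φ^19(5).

5 lies in the 4-cycle (1, 8, 5, 9).
Powers repeat with period 4 on this cycle, and 19 mod 4 = 3, so φ^19(5) = φ^3(5).
Stepping 3 places around the cycle: 5 → 9 → 1 → 8.

8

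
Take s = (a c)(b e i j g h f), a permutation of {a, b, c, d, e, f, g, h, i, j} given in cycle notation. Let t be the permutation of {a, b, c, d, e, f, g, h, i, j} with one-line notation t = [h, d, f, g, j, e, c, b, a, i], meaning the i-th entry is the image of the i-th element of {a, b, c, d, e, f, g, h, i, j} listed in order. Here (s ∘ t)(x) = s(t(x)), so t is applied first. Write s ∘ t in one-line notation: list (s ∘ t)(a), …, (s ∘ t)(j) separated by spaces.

Chase each element through t then s: a → h → f; b → d → d; c → f → b; d → g → h; e → j → g; f → e → i; g → c → a; h → b → e; i → a → c; j → i → j.
Collecting the images, s ∘ t = [f d b h g i a e c j].

f d b h g i a e c j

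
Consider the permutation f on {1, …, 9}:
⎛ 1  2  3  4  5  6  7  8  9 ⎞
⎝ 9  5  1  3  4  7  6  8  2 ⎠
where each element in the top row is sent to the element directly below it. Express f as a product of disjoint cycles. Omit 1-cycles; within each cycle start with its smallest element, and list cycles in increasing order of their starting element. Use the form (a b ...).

(1 9 2 5 4 3)(6 7)

Start at 1 and follow images: 1 → 9 → 2 → 5 → 4 → 3 → 1, giving the cycle (1 9 2 5 4 3).
Repeating from the next unused element and collecting all non-trivial cycles gives (1 9 2 5 4 3)(6 7).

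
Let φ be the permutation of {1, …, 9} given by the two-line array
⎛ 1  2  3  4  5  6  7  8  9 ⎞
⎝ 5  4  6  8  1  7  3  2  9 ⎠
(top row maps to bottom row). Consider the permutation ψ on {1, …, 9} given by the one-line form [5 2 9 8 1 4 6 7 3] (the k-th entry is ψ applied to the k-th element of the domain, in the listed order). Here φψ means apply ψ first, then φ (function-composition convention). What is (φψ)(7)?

ψ(7) = 6, then φ(6) = 7; composing gives (φψ)(7) = 7.

7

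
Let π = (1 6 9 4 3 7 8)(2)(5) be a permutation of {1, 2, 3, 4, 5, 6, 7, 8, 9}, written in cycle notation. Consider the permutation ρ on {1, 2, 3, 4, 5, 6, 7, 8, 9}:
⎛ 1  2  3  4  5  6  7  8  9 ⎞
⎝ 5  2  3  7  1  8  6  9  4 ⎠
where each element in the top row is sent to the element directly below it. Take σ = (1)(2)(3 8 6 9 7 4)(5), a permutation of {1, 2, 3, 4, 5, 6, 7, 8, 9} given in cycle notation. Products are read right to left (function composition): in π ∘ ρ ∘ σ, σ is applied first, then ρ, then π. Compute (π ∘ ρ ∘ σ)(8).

(π ∘ ρ ∘ σ)(8) = π(ρ(σ(8))). σ(8) = 6, then ρ(6) = 8, then π(8) = 1, so the result is 1.

1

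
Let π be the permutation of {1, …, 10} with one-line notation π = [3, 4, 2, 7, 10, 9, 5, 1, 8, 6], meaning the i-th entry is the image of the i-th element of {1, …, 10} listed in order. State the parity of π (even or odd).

In disjoint-cycle form the cycle lengths are 10.
A cycle is odd iff its length is even; π has 1 even-length cycle, so sgn(π) = (−1)^1 and π is odd.

odd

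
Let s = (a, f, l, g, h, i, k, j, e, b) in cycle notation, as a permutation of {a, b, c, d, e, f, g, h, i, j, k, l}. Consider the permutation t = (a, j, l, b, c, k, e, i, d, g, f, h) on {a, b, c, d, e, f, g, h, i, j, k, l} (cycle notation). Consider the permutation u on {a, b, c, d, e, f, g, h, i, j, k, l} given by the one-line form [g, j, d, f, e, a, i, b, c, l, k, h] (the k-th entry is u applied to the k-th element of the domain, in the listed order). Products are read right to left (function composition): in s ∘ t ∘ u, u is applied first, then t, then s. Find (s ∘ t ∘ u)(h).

Apply the permutations in order: u(h) = b, then t(b) = c, then s(c) = c. So (s ∘ t ∘ u)(h) = c.

c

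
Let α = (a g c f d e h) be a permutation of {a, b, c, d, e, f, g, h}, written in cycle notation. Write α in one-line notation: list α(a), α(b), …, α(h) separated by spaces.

g b f e h d c a

Reading each image from the cycles: a↦g, b↦b, c↦f, d↦e, e↦h, f↦d, g↦c, h↦a.
Listing these in domain order gives g b f e h d c a.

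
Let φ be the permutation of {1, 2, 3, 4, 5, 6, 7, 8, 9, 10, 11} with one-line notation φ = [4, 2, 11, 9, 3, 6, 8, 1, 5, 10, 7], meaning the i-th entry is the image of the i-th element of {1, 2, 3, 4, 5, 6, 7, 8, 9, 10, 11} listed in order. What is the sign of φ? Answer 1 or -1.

In disjoint-cycle form the cycle lengths are 8, 1, 1, 1.
A cycle of length ℓ contributes ℓ−1 transpositions, so φ is a product of 7 transpositions — odd.

-1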